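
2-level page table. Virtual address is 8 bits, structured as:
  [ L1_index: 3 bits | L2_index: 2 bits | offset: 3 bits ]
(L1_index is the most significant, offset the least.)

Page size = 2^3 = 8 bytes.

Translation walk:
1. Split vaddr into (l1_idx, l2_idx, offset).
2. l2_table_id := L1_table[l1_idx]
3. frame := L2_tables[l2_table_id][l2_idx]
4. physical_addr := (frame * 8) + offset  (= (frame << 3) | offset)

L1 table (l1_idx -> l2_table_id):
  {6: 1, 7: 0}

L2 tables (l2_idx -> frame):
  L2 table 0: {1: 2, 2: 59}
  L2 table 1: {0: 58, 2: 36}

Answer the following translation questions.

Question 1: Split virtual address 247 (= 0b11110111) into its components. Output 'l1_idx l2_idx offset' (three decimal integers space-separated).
vaddr = 247 = 0b11110111
  top 3 bits -> l1_idx = 7
  next 2 bits -> l2_idx = 2
  bottom 3 bits -> offset = 7

Answer: 7 2 7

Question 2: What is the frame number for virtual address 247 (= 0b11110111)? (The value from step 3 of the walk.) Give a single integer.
vaddr = 247: l1_idx=7, l2_idx=2
L1[7] = 0; L2[0][2] = 59

Answer: 59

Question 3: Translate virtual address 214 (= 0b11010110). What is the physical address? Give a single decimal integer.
vaddr = 214 = 0b11010110
Split: l1_idx=6, l2_idx=2, offset=6
L1[6] = 1
L2[1][2] = 36
paddr = 36 * 8 + 6 = 294

Answer: 294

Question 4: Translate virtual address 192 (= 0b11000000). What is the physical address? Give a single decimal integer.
vaddr = 192 = 0b11000000
Split: l1_idx=6, l2_idx=0, offset=0
L1[6] = 1
L2[1][0] = 58
paddr = 58 * 8 + 0 = 464

Answer: 464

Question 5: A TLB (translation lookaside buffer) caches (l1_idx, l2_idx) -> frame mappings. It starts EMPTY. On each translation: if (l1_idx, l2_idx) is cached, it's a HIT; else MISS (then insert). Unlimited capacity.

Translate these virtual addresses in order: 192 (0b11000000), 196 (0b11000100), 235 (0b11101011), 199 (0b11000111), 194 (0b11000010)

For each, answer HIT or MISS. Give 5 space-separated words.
vaddr=192: (6,0) not in TLB -> MISS, insert
vaddr=196: (6,0) in TLB -> HIT
vaddr=235: (7,1) not in TLB -> MISS, insert
vaddr=199: (6,0) in TLB -> HIT
vaddr=194: (6,0) in TLB -> HIT

Answer: MISS HIT MISS HIT HIT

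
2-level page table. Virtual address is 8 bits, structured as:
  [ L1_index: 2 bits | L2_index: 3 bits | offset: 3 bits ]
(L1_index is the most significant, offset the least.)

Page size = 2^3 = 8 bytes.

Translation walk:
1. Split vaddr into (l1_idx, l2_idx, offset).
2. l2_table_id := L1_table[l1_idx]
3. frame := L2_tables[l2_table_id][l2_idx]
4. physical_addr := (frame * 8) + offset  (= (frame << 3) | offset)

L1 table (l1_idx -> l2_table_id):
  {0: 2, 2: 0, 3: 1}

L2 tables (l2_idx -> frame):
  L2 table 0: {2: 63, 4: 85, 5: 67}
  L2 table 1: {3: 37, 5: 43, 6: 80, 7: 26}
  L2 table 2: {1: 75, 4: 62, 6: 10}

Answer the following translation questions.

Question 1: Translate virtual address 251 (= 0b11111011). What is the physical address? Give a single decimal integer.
vaddr = 251 = 0b11111011
Split: l1_idx=3, l2_idx=7, offset=3
L1[3] = 1
L2[1][7] = 26
paddr = 26 * 8 + 3 = 211

Answer: 211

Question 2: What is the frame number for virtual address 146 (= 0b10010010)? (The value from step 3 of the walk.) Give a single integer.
vaddr = 146: l1_idx=2, l2_idx=2
L1[2] = 0; L2[0][2] = 63

Answer: 63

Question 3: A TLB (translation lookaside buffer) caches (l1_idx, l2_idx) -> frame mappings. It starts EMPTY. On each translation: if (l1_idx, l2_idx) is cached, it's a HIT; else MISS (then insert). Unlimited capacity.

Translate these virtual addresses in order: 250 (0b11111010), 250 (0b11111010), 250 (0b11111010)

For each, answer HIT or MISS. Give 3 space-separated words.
Answer: MISS HIT HIT

Derivation:
vaddr=250: (3,7) not in TLB -> MISS, insert
vaddr=250: (3,7) in TLB -> HIT
vaddr=250: (3,7) in TLB -> HIT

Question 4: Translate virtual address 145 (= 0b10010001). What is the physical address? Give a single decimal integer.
vaddr = 145 = 0b10010001
Split: l1_idx=2, l2_idx=2, offset=1
L1[2] = 0
L2[0][2] = 63
paddr = 63 * 8 + 1 = 505

Answer: 505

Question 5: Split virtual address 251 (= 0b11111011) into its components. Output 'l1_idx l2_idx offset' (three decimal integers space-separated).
vaddr = 251 = 0b11111011
  top 2 bits -> l1_idx = 3
  next 3 bits -> l2_idx = 7
  bottom 3 bits -> offset = 3

Answer: 3 7 3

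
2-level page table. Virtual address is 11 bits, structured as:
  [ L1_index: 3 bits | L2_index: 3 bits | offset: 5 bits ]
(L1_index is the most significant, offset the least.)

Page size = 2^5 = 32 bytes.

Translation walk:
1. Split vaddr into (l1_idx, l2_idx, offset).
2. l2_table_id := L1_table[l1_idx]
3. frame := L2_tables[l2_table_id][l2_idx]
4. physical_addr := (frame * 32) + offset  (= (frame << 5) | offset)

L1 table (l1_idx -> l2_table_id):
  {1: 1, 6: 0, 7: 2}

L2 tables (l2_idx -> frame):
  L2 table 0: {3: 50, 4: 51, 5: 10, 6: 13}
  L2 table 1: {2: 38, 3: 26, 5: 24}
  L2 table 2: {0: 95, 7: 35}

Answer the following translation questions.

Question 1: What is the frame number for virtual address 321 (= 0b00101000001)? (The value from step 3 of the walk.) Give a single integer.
Answer: 38

Derivation:
vaddr = 321: l1_idx=1, l2_idx=2
L1[1] = 1; L2[1][2] = 38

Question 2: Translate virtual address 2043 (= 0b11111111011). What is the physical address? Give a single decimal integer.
Answer: 1147

Derivation:
vaddr = 2043 = 0b11111111011
Split: l1_idx=7, l2_idx=7, offset=27
L1[7] = 2
L2[2][7] = 35
paddr = 35 * 32 + 27 = 1147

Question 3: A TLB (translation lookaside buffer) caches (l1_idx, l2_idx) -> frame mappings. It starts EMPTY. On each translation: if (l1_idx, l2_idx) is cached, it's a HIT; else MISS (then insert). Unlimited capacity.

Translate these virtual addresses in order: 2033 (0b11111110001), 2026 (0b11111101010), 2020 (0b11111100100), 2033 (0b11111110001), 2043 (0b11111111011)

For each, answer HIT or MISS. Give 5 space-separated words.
Answer: MISS HIT HIT HIT HIT

Derivation:
vaddr=2033: (7,7) not in TLB -> MISS, insert
vaddr=2026: (7,7) in TLB -> HIT
vaddr=2020: (7,7) in TLB -> HIT
vaddr=2033: (7,7) in TLB -> HIT
vaddr=2043: (7,7) in TLB -> HIT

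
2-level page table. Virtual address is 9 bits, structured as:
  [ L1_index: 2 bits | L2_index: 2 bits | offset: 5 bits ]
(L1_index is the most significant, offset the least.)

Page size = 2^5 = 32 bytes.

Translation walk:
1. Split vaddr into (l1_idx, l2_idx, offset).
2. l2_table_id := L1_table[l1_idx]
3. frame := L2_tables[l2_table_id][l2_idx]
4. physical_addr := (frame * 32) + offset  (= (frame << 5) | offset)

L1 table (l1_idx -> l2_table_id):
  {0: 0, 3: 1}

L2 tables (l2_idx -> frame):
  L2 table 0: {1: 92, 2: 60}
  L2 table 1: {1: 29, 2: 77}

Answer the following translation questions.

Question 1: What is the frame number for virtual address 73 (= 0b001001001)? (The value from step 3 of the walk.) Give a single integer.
Answer: 60

Derivation:
vaddr = 73: l1_idx=0, l2_idx=2
L1[0] = 0; L2[0][2] = 60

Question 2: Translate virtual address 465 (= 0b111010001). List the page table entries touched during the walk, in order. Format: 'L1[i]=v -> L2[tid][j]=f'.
Answer: L1[3]=1 -> L2[1][2]=77

Derivation:
vaddr = 465 = 0b111010001
Split: l1_idx=3, l2_idx=2, offset=17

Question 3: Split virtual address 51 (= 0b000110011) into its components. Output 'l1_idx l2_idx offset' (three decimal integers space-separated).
vaddr = 51 = 0b000110011
  top 2 bits -> l1_idx = 0
  next 2 bits -> l2_idx = 1
  bottom 5 bits -> offset = 19

Answer: 0 1 19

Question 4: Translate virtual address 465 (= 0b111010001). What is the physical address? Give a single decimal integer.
Answer: 2481

Derivation:
vaddr = 465 = 0b111010001
Split: l1_idx=3, l2_idx=2, offset=17
L1[3] = 1
L2[1][2] = 77
paddr = 77 * 32 + 17 = 2481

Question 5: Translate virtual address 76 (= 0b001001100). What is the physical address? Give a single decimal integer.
Answer: 1932

Derivation:
vaddr = 76 = 0b001001100
Split: l1_idx=0, l2_idx=2, offset=12
L1[0] = 0
L2[0][2] = 60
paddr = 60 * 32 + 12 = 1932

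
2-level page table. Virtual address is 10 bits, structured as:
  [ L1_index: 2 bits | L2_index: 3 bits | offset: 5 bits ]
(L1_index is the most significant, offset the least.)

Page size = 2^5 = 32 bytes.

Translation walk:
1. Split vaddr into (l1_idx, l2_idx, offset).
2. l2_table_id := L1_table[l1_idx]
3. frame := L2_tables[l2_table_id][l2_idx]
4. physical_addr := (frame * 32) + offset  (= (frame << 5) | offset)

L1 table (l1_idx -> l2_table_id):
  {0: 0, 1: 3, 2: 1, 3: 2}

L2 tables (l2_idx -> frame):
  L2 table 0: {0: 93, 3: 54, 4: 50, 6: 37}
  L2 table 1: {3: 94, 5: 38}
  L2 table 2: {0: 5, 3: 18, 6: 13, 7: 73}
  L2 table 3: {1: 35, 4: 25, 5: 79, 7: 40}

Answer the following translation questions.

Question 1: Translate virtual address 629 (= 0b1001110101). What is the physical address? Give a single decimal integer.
vaddr = 629 = 0b1001110101
Split: l1_idx=2, l2_idx=3, offset=21
L1[2] = 1
L2[1][3] = 94
paddr = 94 * 32 + 21 = 3029

Answer: 3029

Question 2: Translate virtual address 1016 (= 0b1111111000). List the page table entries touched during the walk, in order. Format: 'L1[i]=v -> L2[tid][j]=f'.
vaddr = 1016 = 0b1111111000
Split: l1_idx=3, l2_idx=7, offset=24

Answer: L1[3]=2 -> L2[2][7]=73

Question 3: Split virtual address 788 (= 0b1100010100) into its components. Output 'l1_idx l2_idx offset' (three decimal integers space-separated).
vaddr = 788 = 0b1100010100
  top 2 bits -> l1_idx = 3
  next 3 bits -> l2_idx = 0
  bottom 5 bits -> offset = 20

Answer: 3 0 20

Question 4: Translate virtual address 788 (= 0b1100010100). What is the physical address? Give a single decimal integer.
Answer: 180

Derivation:
vaddr = 788 = 0b1100010100
Split: l1_idx=3, l2_idx=0, offset=20
L1[3] = 2
L2[2][0] = 5
paddr = 5 * 32 + 20 = 180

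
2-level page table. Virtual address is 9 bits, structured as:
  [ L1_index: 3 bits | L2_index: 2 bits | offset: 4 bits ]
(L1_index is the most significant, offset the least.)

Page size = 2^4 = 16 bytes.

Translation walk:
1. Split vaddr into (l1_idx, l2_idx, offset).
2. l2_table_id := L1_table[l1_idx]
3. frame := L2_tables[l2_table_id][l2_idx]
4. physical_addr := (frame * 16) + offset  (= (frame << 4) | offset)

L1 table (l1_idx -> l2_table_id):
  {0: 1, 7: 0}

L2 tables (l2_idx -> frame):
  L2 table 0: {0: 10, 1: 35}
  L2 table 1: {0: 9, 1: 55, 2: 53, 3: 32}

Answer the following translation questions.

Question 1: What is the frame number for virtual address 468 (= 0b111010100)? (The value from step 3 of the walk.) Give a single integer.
vaddr = 468: l1_idx=7, l2_idx=1
L1[7] = 0; L2[0][1] = 35

Answer: 35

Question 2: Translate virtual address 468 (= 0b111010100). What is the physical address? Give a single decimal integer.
vaddr = 468 = 0b111010100
Split: l1_idx=7, l2_idx=1, offset=4
L1[7] = 0
L2[0][1] = 35
paddr = 35 * 16 + 4 = 564

Answer: 564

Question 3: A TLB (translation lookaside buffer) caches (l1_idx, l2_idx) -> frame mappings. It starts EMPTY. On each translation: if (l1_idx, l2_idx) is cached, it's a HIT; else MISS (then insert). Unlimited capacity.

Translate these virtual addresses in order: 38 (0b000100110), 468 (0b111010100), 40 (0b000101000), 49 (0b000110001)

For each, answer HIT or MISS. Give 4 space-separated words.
vaddr=38: (0,2) not in TLB -> MISS, insert
vaddr=468: (7,1) not in TLB -> MISS, insert
vaddr=40: (0,2) in TLB -> HIT
vaddr=49: (0,3) not in TLB -> MISS, insert

Answer: MISS MISS HIT MISS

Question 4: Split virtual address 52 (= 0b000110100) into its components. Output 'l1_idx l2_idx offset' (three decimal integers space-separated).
Answer: 0 3 4

Derivation:
vaddr = 52 = 0b000110100
  top 3 bits -> l1_idx = 0
  next 2 bits -> l2_idx = 3
  bottom 4 bits -> offset = 4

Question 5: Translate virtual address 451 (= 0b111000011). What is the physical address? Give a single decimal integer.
vaddr = 451 = 0b111000011
Split: l1_idx=7, l2_idx=0, offset=3
L1[7] = 0
L2[0][0] = 10
paddr = 10 * 16 + 3 = 163

Answer: 163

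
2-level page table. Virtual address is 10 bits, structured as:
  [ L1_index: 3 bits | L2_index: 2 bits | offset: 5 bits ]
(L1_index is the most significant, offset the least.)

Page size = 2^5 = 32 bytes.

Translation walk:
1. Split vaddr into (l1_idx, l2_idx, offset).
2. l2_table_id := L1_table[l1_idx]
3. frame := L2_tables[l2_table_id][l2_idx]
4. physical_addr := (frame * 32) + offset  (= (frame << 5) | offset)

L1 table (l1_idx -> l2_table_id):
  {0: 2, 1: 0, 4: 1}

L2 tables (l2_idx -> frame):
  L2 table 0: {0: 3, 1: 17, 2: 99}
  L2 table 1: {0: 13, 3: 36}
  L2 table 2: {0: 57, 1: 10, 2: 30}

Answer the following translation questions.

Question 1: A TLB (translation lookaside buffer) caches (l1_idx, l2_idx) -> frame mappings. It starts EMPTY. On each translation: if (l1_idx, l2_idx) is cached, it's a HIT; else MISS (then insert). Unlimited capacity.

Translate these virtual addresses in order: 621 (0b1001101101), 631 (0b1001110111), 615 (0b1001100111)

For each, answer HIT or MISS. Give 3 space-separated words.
Answer: MISS HIT HIT

Derivation:
vaddr=621: (4,3) not in TLB -> MISS, insert
vaddr=631: (4,3) in TLB -> HIT
vaddr=615: (4,3) in TLB -> HIT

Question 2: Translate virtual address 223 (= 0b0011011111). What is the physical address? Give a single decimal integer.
Answer: 3199

Derivation:
vaddr = 223 = 0b0011011111
Split: l1_idx=1, l2_idx=2, offset=31
L1[1] = 0
L2[0][2] = 99
paddr = 99 * 32 + 31 = 3199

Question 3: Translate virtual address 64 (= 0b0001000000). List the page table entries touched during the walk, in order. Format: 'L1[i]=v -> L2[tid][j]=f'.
Answer: L1[0]=2 -> L2[2][2]=30

Derivation:
vaddr = 64 = 0b0001000000
Split: l1_idx=0, l2_idx=2, offset=0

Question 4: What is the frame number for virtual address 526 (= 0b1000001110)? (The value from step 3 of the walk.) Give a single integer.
Answer: 13

Derivation:
vaddr = 526: l1_idx=4, l2_idx=0
L1[4] = 1; L2[1][0] = 13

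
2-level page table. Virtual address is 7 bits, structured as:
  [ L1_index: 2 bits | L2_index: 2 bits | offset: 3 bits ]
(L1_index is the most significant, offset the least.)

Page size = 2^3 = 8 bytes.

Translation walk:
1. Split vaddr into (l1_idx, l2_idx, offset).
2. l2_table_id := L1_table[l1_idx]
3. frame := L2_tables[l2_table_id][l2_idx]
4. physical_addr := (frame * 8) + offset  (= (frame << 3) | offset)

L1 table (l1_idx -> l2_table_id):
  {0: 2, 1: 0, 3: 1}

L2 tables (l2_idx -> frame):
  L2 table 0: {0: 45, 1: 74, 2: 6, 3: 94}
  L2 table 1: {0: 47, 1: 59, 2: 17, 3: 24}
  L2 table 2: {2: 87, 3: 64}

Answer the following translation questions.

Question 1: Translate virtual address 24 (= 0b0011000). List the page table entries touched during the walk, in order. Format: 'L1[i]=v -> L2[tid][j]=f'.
vaddr = 24 = 0b0011000
Split: l1_idx=0, l2_idx=3, offset=0

Answer: L1[0]=2 -> L2[2][3]=64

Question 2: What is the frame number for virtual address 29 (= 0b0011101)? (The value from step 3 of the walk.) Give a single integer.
Answer: 64

Derivation:
vaddr = 29: l1_idx=0, l2_idx=3
L1[0] = 2; L2[2][3] = 64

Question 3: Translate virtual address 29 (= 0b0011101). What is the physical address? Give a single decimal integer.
vaddr = 29 = 0b0011101
Split: l1_idx=0, l2_idx=3, offset=5
L1[0] = 2
L2[2][3] = 64
paddr = 64 * 8 + 5 = 517

Answer: 517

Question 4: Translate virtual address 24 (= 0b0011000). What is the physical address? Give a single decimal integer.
Answer: 512

Derivation:
vaddr = 24 = 0b0011000
Split: l1_idx=0, l2_idx=3, offset=0
L1[0] = 2
L2[2][3] = 64
paddr = 64 * 8 + 0 = 512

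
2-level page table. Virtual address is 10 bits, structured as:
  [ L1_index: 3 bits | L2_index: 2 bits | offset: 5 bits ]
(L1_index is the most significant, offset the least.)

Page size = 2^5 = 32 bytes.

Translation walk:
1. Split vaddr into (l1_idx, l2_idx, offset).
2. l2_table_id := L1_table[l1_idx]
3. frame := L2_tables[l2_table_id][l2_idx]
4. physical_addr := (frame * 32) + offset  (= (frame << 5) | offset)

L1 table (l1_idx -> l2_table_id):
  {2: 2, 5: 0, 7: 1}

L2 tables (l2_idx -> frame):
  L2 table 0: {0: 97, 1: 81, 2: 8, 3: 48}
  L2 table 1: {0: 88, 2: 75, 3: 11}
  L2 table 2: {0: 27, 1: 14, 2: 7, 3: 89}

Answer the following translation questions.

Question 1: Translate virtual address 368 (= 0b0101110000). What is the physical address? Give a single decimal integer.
Answer: 2864

Derivation:
vaddr = 368 = 0b0101110000
Split: l1_idx=2, l2_idx=3, offset=16
L1[2] = 2
L2[2][3] = 89
paddr = 89 * 32 + 16 = 2864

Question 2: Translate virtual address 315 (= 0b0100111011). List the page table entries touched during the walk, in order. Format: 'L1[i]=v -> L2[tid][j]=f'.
vaddr = 315 = 0b0100111011
Split: l1_idx=2, l2_idx=1, offset=27

Answer: L1[2]=2 -> L2[2][1]=14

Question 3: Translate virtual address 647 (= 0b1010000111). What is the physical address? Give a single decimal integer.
vaddr = 647 = 0b1010000111
Split: l1_idx=5, l2_idx=0, offset=7
L1[5] = 0
L2[0][0] = 97
paddr = 97 * 32 + 7 = 3111

Answer: 3111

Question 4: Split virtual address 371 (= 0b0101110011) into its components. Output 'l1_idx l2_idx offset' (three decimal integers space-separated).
vaddr = 371 = 0b0101110011
  top 3 bits -> l1_idx = 2
  next 2 bits -> l2_idx = 3
  bottom 5 bits -> offset = 19

Answer: 2 3 19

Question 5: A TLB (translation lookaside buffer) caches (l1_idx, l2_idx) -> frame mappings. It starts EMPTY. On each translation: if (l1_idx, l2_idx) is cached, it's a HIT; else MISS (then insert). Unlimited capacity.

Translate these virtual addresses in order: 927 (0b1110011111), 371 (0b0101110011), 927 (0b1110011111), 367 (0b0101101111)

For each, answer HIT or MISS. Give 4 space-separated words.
vaddr=927: (7,0) not in TLB -> MISS, insert
vaddr=371: (2,3) not in TLB -> MISS, insert
vaddr=927: (7,0) in TLB -> HIT
vaddr=367: (2,3) in TLB -> HIT

Answer: MISS MISS HIT HIT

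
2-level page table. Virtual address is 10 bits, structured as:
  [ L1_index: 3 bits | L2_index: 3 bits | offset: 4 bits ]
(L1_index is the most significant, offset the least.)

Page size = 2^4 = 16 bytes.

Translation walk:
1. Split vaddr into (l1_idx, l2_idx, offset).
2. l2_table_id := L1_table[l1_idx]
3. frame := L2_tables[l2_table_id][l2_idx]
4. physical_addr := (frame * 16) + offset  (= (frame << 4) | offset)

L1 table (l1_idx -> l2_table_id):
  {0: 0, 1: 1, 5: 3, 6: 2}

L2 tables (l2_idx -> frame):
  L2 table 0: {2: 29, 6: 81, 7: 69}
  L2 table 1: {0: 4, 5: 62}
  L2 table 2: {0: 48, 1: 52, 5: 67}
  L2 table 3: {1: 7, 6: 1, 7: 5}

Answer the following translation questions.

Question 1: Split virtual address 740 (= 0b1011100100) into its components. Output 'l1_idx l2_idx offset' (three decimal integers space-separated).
Answer: 5 6 4

Derivation:
vaddr = 740 = 0b1011100100
  top 3 bits -> l1_idx = 5
  next 3 bits -> l2_idx = 6
  bottom 4 bits -> offset = 4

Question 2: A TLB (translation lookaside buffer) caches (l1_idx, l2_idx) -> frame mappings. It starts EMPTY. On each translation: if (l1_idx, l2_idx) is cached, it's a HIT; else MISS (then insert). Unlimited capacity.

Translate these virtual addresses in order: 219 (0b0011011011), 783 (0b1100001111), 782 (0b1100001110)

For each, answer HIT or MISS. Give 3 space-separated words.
Answer: MISS MISS HIT

Derivation:
vaddr=219: (1,5) not in TLB -> MISS, insert
vaddr=783: (6,0) not in TLB -> MISS, insert
vaddr=782: (6,0) in TLB -> HIT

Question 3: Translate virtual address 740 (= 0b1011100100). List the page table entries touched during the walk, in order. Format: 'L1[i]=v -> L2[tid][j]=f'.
Answer: L1[5]=3 -> L2[3][6]=1

Derivation:
vaddr = 740 = 0b1011100100
Split: l1_idx=5, l2_idx=6, offset=4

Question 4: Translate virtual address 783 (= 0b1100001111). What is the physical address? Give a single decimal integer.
vaddr = 783 = 0b1100001111
Split: l1_idx=6, l2_idx=0, offset=15
L1[6] = 2
L2[2][0] = 48
paddr = 48 * 16 + 15 = 783

Answer: 783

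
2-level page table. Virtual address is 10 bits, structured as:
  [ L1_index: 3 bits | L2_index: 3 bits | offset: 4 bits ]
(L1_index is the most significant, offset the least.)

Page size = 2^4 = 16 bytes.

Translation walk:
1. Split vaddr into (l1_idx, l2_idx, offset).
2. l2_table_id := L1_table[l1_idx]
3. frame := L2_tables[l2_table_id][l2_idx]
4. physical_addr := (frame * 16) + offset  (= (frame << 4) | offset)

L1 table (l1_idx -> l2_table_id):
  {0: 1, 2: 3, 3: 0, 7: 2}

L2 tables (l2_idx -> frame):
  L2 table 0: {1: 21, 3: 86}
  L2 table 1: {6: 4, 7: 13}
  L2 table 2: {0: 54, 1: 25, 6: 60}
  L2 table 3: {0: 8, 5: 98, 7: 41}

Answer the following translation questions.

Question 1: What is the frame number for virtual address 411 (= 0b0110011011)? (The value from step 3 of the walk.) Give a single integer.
Answer: 21

Derivation:
vaddr = 411: l1_idx=3, l2_idx=1
L1[3] = 0; L2[0][1] = 21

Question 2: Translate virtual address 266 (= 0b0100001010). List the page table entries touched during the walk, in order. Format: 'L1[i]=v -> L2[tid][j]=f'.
Answer: L1[2]=3 -> L2[3][0]=8

Derivation:
vaddr = 266 = 0b0100001010
Split: l1_idx=2, l2_idx=0, offset=10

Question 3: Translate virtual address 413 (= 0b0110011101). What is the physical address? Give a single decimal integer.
Answer: 349

Derivation:
vaddr = 413 = 0b0110011101
Split: l1_idx=3, l2_idx=1, offset=13
L1[3] = 0
L2[0][1] = 21
paddr = 21 * 16 + 13 = 349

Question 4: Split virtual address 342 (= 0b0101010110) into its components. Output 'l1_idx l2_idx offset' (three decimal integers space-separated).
Answer: 2 5 6

Derivation:
vaddr = 342 = 0b0101010110
  top 3 bits -> l1_idx = 2
  next 3 bits -> l2_idx = 5
  bottom 4 bits -> offset = 6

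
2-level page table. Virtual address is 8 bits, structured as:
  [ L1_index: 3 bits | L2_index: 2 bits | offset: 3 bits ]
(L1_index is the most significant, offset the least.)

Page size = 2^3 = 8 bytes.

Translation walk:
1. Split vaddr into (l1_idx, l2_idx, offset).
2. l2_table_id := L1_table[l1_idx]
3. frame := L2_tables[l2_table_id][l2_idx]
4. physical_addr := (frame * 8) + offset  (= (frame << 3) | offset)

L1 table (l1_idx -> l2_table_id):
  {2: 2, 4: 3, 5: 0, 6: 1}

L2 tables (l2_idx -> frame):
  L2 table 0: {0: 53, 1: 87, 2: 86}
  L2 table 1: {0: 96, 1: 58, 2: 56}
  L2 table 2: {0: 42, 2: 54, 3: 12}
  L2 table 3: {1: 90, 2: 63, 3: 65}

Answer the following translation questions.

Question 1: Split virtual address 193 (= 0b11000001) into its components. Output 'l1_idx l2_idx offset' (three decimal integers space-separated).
Answer: 6 0 1

Derivation:
vaddr = 193 = 0b11000001
  top 3 bits -> l1_idx = 6
  next 2 bits -> l2_idx = 0
  bottom 3 bits -> offset = 1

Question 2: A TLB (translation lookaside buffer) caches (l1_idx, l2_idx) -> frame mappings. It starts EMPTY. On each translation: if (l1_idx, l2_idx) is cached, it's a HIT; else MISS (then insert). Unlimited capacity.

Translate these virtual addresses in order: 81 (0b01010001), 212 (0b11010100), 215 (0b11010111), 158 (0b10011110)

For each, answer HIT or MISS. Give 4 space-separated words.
Answer: MISS MISS HIT MISS

Derivation:
vaddr=81: (2,2) not in TLB -> MISS, insert
vaddr=212: (6,2) not in TLB -> MISS, insert
vaddr=215: (6,2) in TLB -> HIT
vaddr=158: (4,3) not in TLB -> MISS, insert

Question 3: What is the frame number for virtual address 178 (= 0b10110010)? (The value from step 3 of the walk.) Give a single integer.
vaddr = 178: l1_idx=5, l2_idx=2
L1[5] = 0; L2[0][2] = 86

Answer: 86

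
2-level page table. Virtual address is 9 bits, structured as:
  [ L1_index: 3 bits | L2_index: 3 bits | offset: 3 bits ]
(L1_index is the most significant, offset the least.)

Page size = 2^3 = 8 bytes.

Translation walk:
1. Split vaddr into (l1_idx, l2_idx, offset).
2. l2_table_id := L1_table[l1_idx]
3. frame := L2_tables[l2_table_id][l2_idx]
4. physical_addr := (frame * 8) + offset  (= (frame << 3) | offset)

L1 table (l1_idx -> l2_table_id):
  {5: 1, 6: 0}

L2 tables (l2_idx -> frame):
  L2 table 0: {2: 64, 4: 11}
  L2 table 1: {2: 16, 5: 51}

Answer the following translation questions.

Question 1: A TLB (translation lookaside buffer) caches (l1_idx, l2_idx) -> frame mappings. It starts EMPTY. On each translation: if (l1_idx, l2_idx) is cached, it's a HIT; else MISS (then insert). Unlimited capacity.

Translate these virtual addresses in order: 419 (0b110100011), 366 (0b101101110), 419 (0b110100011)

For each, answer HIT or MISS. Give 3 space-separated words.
Answer: MISS MISS HIT

Derivation:
vaddr=419: (6,4) not in TLB -> MISS, insert
vaddr=366: (5,5) not in TLB -> MISS, insert
vaddr=419: (6,4) in TLB -> HIT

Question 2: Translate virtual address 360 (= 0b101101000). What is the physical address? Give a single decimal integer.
vaddr = 360 = 0b101101000
Split: l1_idx=5, l2_idx=5, offset=0
L1[5] = 1
L2[1][5] = 51
paddr = 51 * 8 + 0 = 408

Answer: 408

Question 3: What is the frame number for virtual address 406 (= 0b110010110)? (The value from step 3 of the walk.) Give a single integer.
Answer: 64

Derivation:
vaddr = 406: l1_idx=6, l2_idx=2
L1[6] = 0; L2[0][2] = 64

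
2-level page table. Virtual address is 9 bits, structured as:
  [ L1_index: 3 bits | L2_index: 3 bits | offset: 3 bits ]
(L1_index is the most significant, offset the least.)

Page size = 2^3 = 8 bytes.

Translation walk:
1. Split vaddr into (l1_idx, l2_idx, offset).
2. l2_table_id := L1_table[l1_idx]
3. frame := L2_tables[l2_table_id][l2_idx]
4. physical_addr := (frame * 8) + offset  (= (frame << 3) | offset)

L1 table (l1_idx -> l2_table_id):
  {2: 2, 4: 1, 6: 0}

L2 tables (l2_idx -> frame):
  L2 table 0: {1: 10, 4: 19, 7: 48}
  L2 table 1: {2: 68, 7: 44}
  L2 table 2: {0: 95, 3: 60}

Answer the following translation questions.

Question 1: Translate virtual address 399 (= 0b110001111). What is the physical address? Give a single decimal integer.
vaddr = 399 = 0b110001111
Split: l1_idx=6, l2_idx=1, offset=7
L1[6] = 0
L2[0][1] = 10
paddr = 10 * 8 + 7 = 87

Answer: 87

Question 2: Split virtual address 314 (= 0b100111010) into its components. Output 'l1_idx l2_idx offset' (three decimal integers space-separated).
vaddr = 314 = 0b100111010
  top 3 bits -> l1_idx = 4
  next 3 bits -> l2_idx = 7
  bottom 3 bits -> offset = 2

Answer: 4 7 2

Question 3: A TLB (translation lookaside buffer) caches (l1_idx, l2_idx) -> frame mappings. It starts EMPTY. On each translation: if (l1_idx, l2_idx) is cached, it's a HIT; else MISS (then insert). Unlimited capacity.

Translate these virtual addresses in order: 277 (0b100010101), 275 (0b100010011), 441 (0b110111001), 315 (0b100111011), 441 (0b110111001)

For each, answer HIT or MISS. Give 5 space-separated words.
vaddr=277: (4,2) not in TLB -> MISS, insert
vaddr=275: (4,2) in TLB -> HIT
vaddr=441: (6,7) not in TLB -> MISS, insert
vaddr=315: (4,7) not in TLB -> MISS, insert
vaddr=441: (6,7) in TLB -> HIT

Answer: MISS HIT MISS MISS HIT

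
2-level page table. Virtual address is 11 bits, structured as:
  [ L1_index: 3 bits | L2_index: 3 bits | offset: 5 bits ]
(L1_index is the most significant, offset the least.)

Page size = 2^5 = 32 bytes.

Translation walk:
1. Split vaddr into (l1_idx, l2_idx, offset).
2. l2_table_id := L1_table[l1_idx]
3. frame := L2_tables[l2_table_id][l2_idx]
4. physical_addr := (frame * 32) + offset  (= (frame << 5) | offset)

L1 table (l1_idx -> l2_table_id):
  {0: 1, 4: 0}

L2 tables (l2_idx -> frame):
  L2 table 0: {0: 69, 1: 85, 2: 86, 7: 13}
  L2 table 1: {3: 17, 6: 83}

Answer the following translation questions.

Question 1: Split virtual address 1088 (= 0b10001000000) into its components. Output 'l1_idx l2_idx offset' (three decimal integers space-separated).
Answer: 4 2 0

Derivation:
vaddr = 1088 = 0b10001000000
  top 3 bits -> l1_idx = 4
  next 3 bits -> l2_idx = 2
  bottom 5 bits -> offset = 0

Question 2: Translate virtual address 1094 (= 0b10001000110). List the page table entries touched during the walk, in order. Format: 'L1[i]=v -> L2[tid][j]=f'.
vaddr = 1094 = 0b10001000110
Split: l1_idx=4, l2_idx=2, offset=6

Answer: L1[4]=0 -> L2[0][2]=86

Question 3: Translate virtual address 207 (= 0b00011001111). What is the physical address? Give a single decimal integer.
vaddr = 207 = 0b00011001111
Split: l1_idx=0, l2_idx=6, offset=15
L1[0] = 1
L2[1][6] = 83
paddr = 83 * 32 + 15 = 2671

Answer: 2671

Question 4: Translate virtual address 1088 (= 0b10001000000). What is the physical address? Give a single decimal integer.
Answer: 2752

Derivation:
vaddr = 1088 = 0b10001000000
Split: l1_idx=4, l2_idx=2, offset=0
L1[4] = 0
L2[0][2] = 86
paddr = 86 * 32 + 0 = 2752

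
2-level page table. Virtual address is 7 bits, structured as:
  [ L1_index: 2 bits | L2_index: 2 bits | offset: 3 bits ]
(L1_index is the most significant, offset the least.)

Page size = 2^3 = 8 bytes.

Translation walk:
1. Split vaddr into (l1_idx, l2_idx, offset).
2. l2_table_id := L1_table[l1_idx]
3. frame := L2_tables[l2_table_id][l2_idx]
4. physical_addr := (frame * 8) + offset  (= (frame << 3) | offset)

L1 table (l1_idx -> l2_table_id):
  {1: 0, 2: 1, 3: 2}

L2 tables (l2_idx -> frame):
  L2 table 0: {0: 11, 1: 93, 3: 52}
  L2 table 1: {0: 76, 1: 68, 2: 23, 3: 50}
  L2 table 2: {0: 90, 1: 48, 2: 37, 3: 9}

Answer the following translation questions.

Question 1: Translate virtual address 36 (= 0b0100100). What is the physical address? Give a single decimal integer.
vaddr = 36 = 0b0100100
Split: l1_idx=1, l2_idx=0, offset=4
L1[1] = 0
L2[0][0] = 11
paddr = 11 * 8 + 4 = 92

Answer: 92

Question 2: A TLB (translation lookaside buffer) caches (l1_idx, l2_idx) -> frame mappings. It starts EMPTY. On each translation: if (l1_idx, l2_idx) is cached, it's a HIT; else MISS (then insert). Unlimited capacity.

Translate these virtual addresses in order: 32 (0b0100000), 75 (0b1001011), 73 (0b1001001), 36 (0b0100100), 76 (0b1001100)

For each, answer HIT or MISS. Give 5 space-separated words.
Answer: MISS MISS HIT HIT HIT

Derivation:
vaddr=32: (1,0) not in TLB -> MISS, insert
vaddr=75: (2,1) not in TLB -> MISS, insert
vaddr=73: (2,1) in TLB -> HIT
vaddr=36: (1,0) in TLB -> HIT
vaddr=76: (2,1) in TLB -> HIT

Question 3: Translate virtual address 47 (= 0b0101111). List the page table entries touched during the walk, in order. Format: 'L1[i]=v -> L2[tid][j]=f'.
Answer: L1[1]=0 -> L2[0][1]=93

Derivation:
vaddr = 47 = 0b0101111
Split: l1_idx=1, l2_idx=1, offset=7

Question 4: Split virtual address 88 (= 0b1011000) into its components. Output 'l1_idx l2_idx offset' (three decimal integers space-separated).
Answer: 2 3 0

Derivation:
vaddr = 88 = 0b1011000
  top 2 bits -> l1_idx = 2
  next 2 bits -> l2_idx = 3
  bottom 3 bits -> offset = 0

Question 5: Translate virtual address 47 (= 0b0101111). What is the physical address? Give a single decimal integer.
Answer: 751

Derivation:
vaddr = 47 = 0b0101111
Split: l1_idx=1, l2_idx=1, offset=7
L1[1] = 0
L2[0][1] = 93
paddr = 93 * 8 + 7 = 751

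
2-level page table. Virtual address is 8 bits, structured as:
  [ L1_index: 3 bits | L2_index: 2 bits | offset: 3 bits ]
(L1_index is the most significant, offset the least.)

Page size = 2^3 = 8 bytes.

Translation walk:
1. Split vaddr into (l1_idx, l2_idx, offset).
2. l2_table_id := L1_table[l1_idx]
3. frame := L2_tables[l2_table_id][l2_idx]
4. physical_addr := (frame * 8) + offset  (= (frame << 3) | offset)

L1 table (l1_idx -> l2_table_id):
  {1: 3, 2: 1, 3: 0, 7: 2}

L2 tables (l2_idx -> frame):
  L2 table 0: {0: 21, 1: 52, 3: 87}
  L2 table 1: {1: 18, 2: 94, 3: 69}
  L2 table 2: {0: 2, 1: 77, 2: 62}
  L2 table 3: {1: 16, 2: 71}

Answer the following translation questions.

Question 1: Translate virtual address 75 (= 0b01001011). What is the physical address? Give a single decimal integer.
vaddr = 75 = 0b01001011
Split: l1_idx=2, l2_idx=1, offset=3
L1[2] = 1
L2[1][1] = 18
paddr = 18 * 8 + 3 = 147

Answer: 147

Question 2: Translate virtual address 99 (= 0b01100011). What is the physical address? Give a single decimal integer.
Answer: 171

Derivation:
vaddr = 99 = 0b01100011
Split: l1_idx=3, l2_idx=0, offset=3
L1[3] = 0
L2[0][0] = 21
paddr = 21 * 8 + 3 = 171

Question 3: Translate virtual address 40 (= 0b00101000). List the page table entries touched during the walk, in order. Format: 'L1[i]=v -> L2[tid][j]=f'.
vaddr = 40 = 0b00101000
Split: l1_idx=1, l2_idx=1, offset=0

Answer: L1[1]=3 -> L2[3][1]=16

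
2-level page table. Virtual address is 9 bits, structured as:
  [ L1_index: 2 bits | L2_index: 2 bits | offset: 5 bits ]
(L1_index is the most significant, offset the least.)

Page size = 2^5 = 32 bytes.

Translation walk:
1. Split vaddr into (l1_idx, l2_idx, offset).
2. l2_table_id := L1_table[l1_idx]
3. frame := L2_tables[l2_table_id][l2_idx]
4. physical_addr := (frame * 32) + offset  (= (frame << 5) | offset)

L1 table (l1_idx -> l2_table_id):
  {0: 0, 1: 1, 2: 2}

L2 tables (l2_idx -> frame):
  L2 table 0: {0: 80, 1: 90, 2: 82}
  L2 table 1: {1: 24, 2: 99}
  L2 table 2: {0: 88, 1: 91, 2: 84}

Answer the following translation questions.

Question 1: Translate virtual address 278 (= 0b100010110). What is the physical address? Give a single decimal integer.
Answer: 2838

Derivation:
vaddr = 278 = 0b100010110
Split: l1_idx=2, l2_idx=0, offset=22
L1[2] = 2
L2[2][0] = 88
paddr = 88 * 32 + 22 = 2838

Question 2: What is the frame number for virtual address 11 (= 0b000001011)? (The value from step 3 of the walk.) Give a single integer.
vaddr = 11: l1_idx=0, l2_idx=0
L1[0] = 0; L2[0][0] = 80

Answer: 80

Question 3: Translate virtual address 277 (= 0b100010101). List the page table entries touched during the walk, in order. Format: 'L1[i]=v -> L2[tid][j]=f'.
vaddr = 277 = 0b100010101
Split: l1_idx=2, l2_idx=0, offset=21

Answer: L1[2]=2 -> L2[2][0]=88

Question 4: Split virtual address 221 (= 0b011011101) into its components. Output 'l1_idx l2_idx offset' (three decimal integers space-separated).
vaddr = 221 = 0b011011101
  top 2 bits -> l1_idx = 1
  next 2 bits -> l2_idx = 2
  bottom 5 bits -> offset = 29

Answer: 1 2 29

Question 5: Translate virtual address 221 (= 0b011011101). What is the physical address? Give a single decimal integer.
vaddr = 221 = 0b011011101
Split: l1_idx=1, l2_idx=2, offset=29
L1[1] = 1
L2[1][2] = 99
paddr = 99 * 32 + 29 = 3197

Answer: 3197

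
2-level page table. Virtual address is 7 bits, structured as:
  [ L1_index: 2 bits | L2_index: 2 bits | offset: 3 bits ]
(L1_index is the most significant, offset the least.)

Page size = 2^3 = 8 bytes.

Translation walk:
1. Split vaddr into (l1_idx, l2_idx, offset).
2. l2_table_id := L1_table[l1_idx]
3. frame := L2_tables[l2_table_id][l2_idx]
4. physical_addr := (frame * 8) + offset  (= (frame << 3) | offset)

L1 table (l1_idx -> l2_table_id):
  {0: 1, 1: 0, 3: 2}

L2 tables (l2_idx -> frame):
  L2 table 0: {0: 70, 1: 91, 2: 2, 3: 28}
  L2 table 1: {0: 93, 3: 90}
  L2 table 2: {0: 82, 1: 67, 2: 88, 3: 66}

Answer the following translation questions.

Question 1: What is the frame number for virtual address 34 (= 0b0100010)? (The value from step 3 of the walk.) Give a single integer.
vaddr = 34: l1_idx=1, l2_idx=0
L1[1] = 0; L2[0][0] = 70

Answer: 70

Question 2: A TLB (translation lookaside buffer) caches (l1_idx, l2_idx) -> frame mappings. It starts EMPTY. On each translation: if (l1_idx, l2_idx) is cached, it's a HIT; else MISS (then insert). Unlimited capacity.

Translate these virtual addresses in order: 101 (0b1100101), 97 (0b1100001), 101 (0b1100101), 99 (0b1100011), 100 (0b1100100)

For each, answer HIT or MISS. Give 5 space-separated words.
vaddr=101: (3,0) not in TLB -> MISS, insert
vaddr=97: (3,0) in TLB -> HIT
vaddr=101: (3,0) in TLB -> HIT
vaddr=99: (3,0) in TLB -> HIT
vaddr=100: (3,0) in TLB -> HIT

Answer: MISS HIT HIT HIT HIT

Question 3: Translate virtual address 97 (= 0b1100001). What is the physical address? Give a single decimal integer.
vaddr = 97 = 0b1100001
Split: l1_idx=3, l2_idx=0, offset=1
L1[3] = 2
L2[2][0] = 82
paddr = 82 * 8 + 1 = 657

Answer: 657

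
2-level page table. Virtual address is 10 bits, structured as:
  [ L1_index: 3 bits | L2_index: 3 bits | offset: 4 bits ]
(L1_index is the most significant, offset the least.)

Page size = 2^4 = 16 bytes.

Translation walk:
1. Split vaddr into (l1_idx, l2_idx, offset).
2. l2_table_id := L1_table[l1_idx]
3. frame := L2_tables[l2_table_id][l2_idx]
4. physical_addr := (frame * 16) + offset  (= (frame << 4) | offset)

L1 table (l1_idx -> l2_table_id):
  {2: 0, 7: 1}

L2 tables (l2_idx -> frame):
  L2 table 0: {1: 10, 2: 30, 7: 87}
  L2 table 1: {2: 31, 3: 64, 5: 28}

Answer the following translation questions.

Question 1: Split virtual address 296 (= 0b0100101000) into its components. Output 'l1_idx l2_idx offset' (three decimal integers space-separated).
Answer: 2 2 8

Derivation:
vaddr = 296 = 0b0100101000
  top 3 bits -> l1_idx = 2
  next 3 bits -> l2_idx = 2
  bottom 4 bits -> offset = 8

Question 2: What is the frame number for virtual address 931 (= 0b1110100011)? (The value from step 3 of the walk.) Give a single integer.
vaddr = 931: l1_idx=7, l2_idx=2
L1[7] = 1; L2[1][2] = 31

Answer: 31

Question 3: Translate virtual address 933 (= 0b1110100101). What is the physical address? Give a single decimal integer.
vaddr = 933 = 0b1110100101
Split: l1_idx=7, l2_idx=2, offset=5
L1[7] = 1
L2[1][2] = 31
paddr = 31 * 16 + 5 = 501

Answer: 501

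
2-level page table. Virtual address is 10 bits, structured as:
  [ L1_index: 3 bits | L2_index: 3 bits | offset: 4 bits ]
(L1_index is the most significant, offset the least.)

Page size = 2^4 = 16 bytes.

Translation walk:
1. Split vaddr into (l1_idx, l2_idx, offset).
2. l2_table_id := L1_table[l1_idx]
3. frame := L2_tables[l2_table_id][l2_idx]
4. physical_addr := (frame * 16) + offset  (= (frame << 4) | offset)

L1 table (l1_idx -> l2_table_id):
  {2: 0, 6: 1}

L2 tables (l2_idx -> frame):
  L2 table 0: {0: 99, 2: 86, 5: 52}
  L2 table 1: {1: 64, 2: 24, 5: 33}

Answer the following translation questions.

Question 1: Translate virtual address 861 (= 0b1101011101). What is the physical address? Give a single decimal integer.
Answer: 541

Derivation:
vaddr = 861 = 0b1101011101
Split: l1_idx=6, l2_idx=5, offset=13
L1[6] = 1
L2[1][5] = 33
paddr = 33 * 16 + 13 = 541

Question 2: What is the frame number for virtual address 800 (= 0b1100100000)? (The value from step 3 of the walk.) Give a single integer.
vaddr = 800: l1_idx=6, l2_idx=2
L1[6] = 1; L2[1][2] = 24

Answer: 24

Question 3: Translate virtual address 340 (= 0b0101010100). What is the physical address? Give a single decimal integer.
vaddr = 340 = 0b0101010100
Split: l1_idx=2, l2_idx=5, offset=4
L1[2] = 0
L2[0][5] = 52
paddr = 52 * 16 + 4 = 836

Answer: 836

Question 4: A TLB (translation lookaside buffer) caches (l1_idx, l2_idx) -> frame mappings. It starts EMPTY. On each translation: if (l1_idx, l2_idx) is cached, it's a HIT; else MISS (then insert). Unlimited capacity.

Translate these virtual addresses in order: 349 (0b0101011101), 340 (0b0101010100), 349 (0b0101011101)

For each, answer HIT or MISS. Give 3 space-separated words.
vaddr=349: (2,5) not in TLB -> MISS, insert
vaddr=340: (2,5) in TLB -> HIT
vaddr=349: (2,5) in TLB -> HIT

Answer: MISS HIT HIT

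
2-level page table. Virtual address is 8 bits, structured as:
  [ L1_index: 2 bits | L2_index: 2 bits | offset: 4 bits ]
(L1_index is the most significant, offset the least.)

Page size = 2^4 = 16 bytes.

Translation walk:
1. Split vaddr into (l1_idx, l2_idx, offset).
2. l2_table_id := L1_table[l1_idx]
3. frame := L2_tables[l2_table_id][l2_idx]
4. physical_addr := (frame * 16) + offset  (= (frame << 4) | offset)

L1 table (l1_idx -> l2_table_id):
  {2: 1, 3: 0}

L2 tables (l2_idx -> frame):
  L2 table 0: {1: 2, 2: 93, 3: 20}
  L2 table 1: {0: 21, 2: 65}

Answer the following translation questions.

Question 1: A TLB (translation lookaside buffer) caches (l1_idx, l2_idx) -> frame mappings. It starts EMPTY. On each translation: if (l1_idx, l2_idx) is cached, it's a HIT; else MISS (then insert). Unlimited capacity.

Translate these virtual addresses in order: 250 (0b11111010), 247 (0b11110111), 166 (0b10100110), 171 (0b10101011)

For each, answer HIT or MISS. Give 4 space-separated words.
vaddr=250: (3,3) not in TLB -> MISS, insert
vaddr=247: (3,3) in TLB -> HIT
vaddr=166: (2,2) not in TLB -> MISS, insert
vaddr=171: (2,2) in TLB -> HIT

Answer: MISS HIT MISS HIT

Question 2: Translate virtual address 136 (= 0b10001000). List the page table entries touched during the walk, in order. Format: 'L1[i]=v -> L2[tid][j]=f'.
Answer: L1[2]=1 -> L2[1][0]=21

Derivation:
vaddr = 136 = 0b10001000
Split: l1_idx=2, l2_idx=0, offset=8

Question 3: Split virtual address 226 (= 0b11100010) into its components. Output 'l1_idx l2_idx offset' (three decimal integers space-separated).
Answer: 3 2 2

Derivation:
vaddr = 226 = 0b11100010
  top 2 bits -> l1_idx = 3
  next 2 bits -> l2_idx = 2
  bottom 4 bits -> offset = 2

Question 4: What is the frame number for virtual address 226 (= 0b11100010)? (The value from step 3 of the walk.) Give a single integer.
Answer: 93

Derivation:
vaddr = 226: l1_idx=3, l2_idx=2
L1[3] = 0; L2[0][2] = 93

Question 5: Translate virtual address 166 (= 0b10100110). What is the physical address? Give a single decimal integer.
Answer: 1046

Derivation:
vaddr = 166 = 0b10100110
Split: l1_idx=2, l2_idx=2, offset=6
L1[2] = 1
L2[1][2] = 65
paddr = 65 * 16 + 6 = 1046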